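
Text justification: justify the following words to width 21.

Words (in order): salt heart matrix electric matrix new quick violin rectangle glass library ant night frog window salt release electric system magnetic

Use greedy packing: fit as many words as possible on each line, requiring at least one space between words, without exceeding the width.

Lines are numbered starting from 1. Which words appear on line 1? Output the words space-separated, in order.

Answer: salt heart matrix

Derivation:
Line 1: ['salt', 'heart', 'matrix'] (min_width=17, slack=4)
Line 2: ['electric', 'matrix', 'new'] (min_width=19, slack=2)
Line 3: ['quick', 'violin'] (min_width=12, slack=9)
Line 4: ['rectangle', 'glass'] (min_width=15, slack=6)
Line 5: ['library', 'ant', 'night'] (min_width=17, slack=4)
Line 6: ['frog', 'window', 'salt'] (min_width=16, slack=5)
Line 7: ['release', 'electric'] (min_width=16, slack=5)
Line 8: ['system', 'magnetic'] (min_width=15, slack=6)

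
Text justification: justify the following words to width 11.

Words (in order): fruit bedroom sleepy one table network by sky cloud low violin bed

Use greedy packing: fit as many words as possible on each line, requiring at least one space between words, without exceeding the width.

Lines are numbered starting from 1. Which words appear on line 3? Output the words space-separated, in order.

Line 1: ['fruit'] (min_width=5, slack=6)
Line 2: ['bedroom'] (min_width=7, slack=4)
Line 3: ['sleepy', 'one'] (min_width=10, slack=1)
Line 4: ['table'] (min_width=5, slack=6)
Line 5: ['network', 'by'] (min_width=10, slack=1)
Line 6: ['sky', 'cloud'] (min_width=9, slack=2)
Line 7: ['low', 'violin'] (min_width=10, slack=1)
Line 8: ['bed'] (min_width=3, slack=8)

Answer: sleepy one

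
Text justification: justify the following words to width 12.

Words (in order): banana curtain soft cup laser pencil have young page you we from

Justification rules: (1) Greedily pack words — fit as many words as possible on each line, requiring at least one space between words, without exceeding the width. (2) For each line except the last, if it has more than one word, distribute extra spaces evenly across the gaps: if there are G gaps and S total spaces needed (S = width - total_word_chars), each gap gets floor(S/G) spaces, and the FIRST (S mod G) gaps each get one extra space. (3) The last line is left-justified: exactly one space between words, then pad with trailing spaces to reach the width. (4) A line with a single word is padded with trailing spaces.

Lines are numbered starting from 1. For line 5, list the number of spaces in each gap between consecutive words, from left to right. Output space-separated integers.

Line 1: ['banana'] (min_width=6, slack=6)
Line 2: ['curtain', 'soft'] (min_width=12, slack=0)
Line 3: ['cup', 'laser'] (min_width=9, slack=3)
Line 4: ['pencil', 'have'] (min_width=11, slack=1)
Line 5: ['young', 'page'] (min_width=10, slack=2)
Line 6: ['you', 'we', 'from'] (min_width=11, slack=1)

Answer: 3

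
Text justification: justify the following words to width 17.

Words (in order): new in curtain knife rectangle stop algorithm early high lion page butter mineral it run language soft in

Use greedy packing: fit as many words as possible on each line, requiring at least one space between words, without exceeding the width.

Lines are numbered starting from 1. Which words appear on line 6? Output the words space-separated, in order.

Answer: mineral it run

Derivation:
Line 1: ['new', 'in', 'curtain'] (min_width=14, slack=3)
Line 2: ['knife', 'rectangle'] (min_width=15, slack=2)
Line 3: ['stop', 'algorithm'] (min_width=14, slack=3)
Line 4: ['early', 'high', 'lion'] (min_width=15, slack=2)
Line 5: ['page', 'butter'] (min_width=11, slack=6)
Line 6: ['mineral', 'it', 'run'] (min_width=14, slack=3)
Line 7: ['language', 'soft', 'in'] (min_width=16, slack=1)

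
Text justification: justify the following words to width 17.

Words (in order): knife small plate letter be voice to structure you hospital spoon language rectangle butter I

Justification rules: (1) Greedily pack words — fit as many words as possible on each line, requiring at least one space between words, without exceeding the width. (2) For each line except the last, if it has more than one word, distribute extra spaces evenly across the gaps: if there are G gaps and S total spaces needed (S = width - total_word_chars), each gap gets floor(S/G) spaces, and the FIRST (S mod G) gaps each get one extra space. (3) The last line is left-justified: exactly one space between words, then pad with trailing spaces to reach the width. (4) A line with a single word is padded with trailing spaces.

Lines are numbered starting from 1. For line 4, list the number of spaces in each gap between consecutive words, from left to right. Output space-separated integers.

Line 1: ['knife', 'small', 'plate'] (min_width=17, slack=0)
Line 2: ['letter', 'be', 'voice'] (min_width=15, slack=2)
Line 3: ['to', 'structure', 'you'] (min_width=16, slack=1)
Line 4: ['hospital', 'spoon'] (min_width=14, slack=3)
Line 5: ['language'] (min_width=8, slack=9)
Line 6: ['rectangle', 'butter'] (min_width=16, slack=1)
Line 7: ['I'] (min_width=1, slack=16)

Answer: 4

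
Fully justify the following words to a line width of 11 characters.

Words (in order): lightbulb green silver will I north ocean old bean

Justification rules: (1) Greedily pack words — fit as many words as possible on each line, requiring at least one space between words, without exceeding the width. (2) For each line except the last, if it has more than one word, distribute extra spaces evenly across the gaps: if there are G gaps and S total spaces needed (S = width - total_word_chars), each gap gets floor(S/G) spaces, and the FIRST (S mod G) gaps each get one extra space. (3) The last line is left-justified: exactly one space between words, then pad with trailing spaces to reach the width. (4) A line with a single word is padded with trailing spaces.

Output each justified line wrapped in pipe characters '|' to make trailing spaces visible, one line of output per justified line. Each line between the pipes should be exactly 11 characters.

Line 1: ['lightbulb'] (min_width=9, slack=2)
Line 2: ['green'] (min_width=5, slack=6)
Line 3: ['silver', 'will'] (min_width=11, slack=0)
Line 4: ['I', 'north'] (min_width=7, slack=4)
Line 5: ['ocean', 'old'] (min_width=9, slack=2)
Line 6: ['bean'] (min_width=4, slack=7)

Answer: |lightbulb  |
|green      |
|silver will|
|I     north|
|ocean   old|
|bean       |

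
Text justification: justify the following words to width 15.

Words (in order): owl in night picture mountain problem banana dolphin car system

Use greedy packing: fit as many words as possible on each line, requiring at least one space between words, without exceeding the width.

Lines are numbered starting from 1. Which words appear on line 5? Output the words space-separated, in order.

Line 1: ['owl', 'in', 'night'] (min_width=12, slack=3)
Line 2: ['picture'] (min_width=7, slack=8)
Line 3: ['mountain'] (min_width=8, slack=7)
Line 4: ['problem', 'banana'] (min_width=14, slack=1)
Line 5: ['dolphin', 'car'] (min_width=11, slack=4)
Line 6: ['system'] (min_width=6, slack=9)

Answer: dolphin car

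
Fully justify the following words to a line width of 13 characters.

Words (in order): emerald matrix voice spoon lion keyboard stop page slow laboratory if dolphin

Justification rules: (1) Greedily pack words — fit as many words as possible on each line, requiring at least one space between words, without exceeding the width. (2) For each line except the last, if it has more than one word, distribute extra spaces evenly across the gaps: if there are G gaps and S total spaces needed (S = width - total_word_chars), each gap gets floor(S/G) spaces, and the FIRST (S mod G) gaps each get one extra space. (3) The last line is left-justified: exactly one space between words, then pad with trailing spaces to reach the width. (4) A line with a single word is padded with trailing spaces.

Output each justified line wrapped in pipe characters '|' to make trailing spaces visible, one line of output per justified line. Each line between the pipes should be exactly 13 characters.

Answer: |emerald      |
|matrix  voice|
|spoon    lion|
|keyboard stop|
|page     slow|
|laboratory if|
|dolphin      |

Derivation:
Line 1: ['emerald'] (min_width=7, slack=6)
Line 2: ['matrix', 'voice'] (min_width=12, slack=1)
Line 3: ['spoon', 'lion'] (min_width=10, slack=3)
Line 4: ['keyboard', 'stop'] (min_width=13, slack=0)
Line 5: ['page', 'slow'] (min_width=9, slack=4)
Line 6: ['laboratory', 'if'] (min_width=13, slack=0)
Line 7: ['dolphin'] (min_width=7, slack=6)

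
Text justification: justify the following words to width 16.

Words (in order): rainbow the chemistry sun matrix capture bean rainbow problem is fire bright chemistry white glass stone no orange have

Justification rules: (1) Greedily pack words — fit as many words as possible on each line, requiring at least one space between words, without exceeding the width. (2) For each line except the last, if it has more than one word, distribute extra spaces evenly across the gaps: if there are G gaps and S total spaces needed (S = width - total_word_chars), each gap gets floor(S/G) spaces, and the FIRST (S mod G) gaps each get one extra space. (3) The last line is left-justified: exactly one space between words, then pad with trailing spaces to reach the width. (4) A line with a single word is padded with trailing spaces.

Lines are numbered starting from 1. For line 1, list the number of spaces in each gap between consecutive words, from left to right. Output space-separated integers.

Line 1: ['rainbow', 'the'] (min_width=11, slack=5)
Line 2: ['chemistry', 'sun'] (min_width=13, slack=3)
Line 3: ['matrix', 'capture'] (min_width=14, slack=2)
Line 4: ['bean', 'rainbow'] (min_width=12, slack=4)
Line 5: ['problem', 'is', 'fire'] (min_width=15, slack=1)
Line 6: ['bright', 'chemistry'] (min_width=16, slack=0)
Line 7: ['white', 'glass'] (min_width=11, slack=5)
Line 8: ['stone', 'no', 'orange'] (min_width=15, slack=1)
Line 9: ['have'] (min_width=4, slack=12)

Answer: 6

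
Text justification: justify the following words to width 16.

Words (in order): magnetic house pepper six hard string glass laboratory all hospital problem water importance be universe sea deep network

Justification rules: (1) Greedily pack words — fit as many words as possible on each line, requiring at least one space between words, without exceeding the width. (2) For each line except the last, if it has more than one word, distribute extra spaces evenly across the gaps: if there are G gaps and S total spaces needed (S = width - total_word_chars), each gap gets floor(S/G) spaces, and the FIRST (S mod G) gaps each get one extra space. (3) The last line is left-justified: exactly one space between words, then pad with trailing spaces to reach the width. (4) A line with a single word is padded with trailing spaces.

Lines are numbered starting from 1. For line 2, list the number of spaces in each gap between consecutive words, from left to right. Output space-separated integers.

Answer: 2 1

Derivation:
Line 1: ['magnetic', 'house'] (min_width=14, slack=2)
Line 2: ['pepper', 'six', 'hard'] (min_width=15, slack=1)
Line 3: ['string', 'glass'] (min_width=12, slack=4)
Line 4: ['laboratory', 'all'] (min_width=14, slack=2)
Line 5: ['hospital', 'problem'] (min_width=16, slack=0)
Line 6: ['water', 'importance'] (min_width=16, slack=0)
Line 7: ['be', 'universe', 'sea'] (min_width=15, slack=1)
Line 8: ['deep', 'network'] (min_width=12, slack=4)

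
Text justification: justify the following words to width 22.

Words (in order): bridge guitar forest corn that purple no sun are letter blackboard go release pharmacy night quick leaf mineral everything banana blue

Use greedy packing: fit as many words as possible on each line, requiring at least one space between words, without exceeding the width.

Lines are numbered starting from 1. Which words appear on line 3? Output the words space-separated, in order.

Line 1: ['bridge', 'guitar', 'forest'] (min_width=20, slack=2)
Line 2: ['corn', 'that', 'purple', 'no'] (min_width=19, slack=3)
Line 3: ['sun', 'are', 'letter'] (min_width=14, slack=8)
Line 4: ['blackboard', 'go', 'release'] (min_width=21, slack=1)
Line 5: ['pharmacy', 'night', 'quick'] (min_width=20, slack=2)
Line 6: ['leaf', 'mineral'] (min_width=12, slack=10)
Line 7: ['everything', 'banana', 'blue'] (min_width=22, slack=0)

Answer: sun are letter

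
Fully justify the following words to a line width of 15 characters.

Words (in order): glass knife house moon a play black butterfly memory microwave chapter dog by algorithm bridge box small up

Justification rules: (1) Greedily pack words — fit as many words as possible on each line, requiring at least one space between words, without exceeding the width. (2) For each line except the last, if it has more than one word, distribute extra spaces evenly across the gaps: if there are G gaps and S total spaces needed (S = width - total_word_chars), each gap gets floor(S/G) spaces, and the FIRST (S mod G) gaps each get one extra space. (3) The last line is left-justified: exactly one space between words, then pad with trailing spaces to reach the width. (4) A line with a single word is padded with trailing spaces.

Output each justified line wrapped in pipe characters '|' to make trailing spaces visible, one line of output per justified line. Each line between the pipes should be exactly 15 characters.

Answer: |glass     knife|
|house   moon  a|
|play      black|
|butterfly      |
|memory         |
|microwave      |
|chapter  dog by|
|algorithm      |
|bridge      box|
|small up       |

Derivation:
Line 1: ['glass', 'knife'] (min_width=11, slack=4)
Line 2: ['house', 'moon', 'a'] (min_width=12, slack=3)
Line 3: ['play', 'black'] (min_width=10, slack=5)
Line 4: ['butterfly'] (min_width=9, slack=6)
Line 5: ['memory'] (min_width=6, slack=9)
Line 6: ['microwave'] (min_width=9, slack=6)
Line 7: ['chapter', 'dog', 'by'] (min_width=14, slack=1)
Line 8: ['algorithm'] (min_width=9, slack=6)
Line 9: ['bridge', 'box'] (min_width=10, slack=5)
Line 10: ['small', 'up'] (min_width=8, slack=7)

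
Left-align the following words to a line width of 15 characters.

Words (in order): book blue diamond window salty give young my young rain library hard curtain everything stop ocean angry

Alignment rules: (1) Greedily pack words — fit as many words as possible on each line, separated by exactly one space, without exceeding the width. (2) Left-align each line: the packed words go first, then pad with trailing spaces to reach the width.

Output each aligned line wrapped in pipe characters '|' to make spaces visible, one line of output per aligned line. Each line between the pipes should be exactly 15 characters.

Line 1: ['book', 'blue'] (min_width=9, slack=6)
Line 2: ['diamond', 'window'] (min_width=14, slack=1)
Line 3: ['salty', 'give'] (min_width=10, slack=5)
Line 4: ['young', 'my', 'young'] (min_width=14, slack=1)
Line 5: ['rain', 'library'] (min_width=12, slack=3)
Line 6: ['hard', 'curtain'] (min_width=12, slack=3)
Line 7: ['everything', 'stop'] (min_width=15, slack=0)
Line 8: ['ocean', 'angry'] (min_width=11, slack=4)

Answer: |book blue      |
|diamond window |
|salty give     |
|young my young |
|rain library   |
|hard curtain   |
|everything stop|
|ocean angry    |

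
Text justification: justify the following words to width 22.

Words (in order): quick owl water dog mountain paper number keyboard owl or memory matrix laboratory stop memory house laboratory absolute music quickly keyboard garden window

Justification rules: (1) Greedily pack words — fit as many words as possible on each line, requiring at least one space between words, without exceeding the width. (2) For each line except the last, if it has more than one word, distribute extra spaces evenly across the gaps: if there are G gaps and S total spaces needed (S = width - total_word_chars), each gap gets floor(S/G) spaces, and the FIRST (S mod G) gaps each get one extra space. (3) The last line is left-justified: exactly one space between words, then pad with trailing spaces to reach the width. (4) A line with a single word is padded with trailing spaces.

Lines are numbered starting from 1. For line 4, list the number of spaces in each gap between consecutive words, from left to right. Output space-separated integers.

Answer: 1 1

Derivation:
Line 1: ['quick', 'owl', 'water', 'dog'] (min_width=19, slack=3)
Line 2: ['mountain', 'paper', 'number'] (min_width=21, slack=1)
Line 3: ['keyboard', 'owl', 'or', 'memory'] (min_width=22, slack=0)
Line 4: ['matrix', 'laboratory', 'stop'] (min_width=22, slack=0)
Line 5: ['memory', 'house'] (min_width=12, slack=10)
Line 6: ['laboratory', 'absolute'] (min_width=19, slack=3)
Line 7: ['music', 'quickly', 'keyboard'] (min_width=22, slack=0)
Line 8: ['garden', 'window'] (min_width=13, slack=9)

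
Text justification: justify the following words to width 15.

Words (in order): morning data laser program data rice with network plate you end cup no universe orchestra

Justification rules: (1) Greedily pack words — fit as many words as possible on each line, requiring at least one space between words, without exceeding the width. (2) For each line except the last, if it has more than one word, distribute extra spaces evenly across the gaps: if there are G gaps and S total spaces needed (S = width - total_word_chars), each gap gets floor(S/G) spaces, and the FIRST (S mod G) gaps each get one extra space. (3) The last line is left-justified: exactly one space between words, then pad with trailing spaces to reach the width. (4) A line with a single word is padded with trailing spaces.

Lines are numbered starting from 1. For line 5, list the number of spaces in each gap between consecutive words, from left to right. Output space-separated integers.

Line 1: ['morning', 'data'] (min_width=12, slack=3)
Line 2: ['laser', 'program'] (min_width=13, slack=2)
Line 3: ['data', 'rice', 'with'] (min_width=14, slack=1)
Line 4: ['network', 'plate'] (min_width=13, slack=2)
Line 5: ['you', 'end', 'cup', 'no'] (min_width=14, slack=1)
Line 6: ['universe'] (min_width=8, slack=7)
Line 7: ['orchestra'] (min_width=9, slack=6)

Answer: 2 1 1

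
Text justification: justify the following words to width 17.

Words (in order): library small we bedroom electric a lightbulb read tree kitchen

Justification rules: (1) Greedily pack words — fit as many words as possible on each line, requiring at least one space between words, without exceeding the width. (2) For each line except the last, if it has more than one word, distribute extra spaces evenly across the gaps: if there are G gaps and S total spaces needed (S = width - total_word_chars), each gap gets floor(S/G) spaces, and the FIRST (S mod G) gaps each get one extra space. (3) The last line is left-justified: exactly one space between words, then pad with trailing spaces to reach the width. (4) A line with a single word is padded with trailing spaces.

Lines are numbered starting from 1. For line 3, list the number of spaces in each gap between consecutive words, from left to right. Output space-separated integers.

Answer: 2 1

Derivation:
Line 1: ['library', 'small', 'we'] (min_width=16, slack=1)
Line 2: ['bedroom', 'electric'] (min_width=16, slack=1)
Line 3: ['a', 'lightbulb', 'read'] (min_width=16, slack=1)
Line 4: ['tree', 'kitchen'] (min_width=12, slack=5)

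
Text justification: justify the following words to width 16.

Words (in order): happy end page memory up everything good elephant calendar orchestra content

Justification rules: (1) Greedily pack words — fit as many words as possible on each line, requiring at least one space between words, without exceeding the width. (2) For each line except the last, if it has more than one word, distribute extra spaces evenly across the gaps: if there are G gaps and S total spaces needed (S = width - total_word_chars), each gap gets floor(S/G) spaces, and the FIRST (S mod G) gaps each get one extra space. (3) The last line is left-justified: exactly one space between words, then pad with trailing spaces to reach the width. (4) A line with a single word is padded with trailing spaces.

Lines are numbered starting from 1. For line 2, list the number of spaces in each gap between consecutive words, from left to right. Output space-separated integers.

Line 1: ['happy', 'end', 'page'] (min_width=14, slack=2)
Line 2: ['memory', 'up'] (min_width=9, slack=7)
Line 3: ['everything', 'good'] (min_width=15, slack=1)
Line 4: ['elephant'] (min_width=8, slack=8)
Line 5: ['calendar'] (min_width=8, slack=8)
Line 6: ['orchestra'] (min_width=9, slack=7)
Line 7: ['content'] (min_width=7, slack=9)

Answer: 8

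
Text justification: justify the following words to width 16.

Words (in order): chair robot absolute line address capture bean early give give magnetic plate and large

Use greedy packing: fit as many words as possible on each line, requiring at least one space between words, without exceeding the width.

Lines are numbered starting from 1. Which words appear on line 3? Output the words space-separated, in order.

Answer: address capture

Derivation:
Line 1: ['chair', 'robot'] (min_width=11, slack=5)
Line 2: ['absolute', 'line'] (min_width=13, slack=3)
Line 3: ['address', 'capture'] (min_width=15, slack=1)
Line 4: ['bean', 'early', 'give'] (min_width=15, slack=1)
Line 5: ['give', 'magnetic'] (min_width=13, slack=3)
Line 6: ['plate', 'and', 'large'] (min_width=15, slack=1)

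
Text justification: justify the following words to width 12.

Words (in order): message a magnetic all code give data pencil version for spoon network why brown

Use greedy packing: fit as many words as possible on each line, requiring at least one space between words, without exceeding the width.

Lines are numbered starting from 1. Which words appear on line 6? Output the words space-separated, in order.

Line 1: ['message', 'a'] (min_width=9, slack=3)
Line 2: ['magnetic', 'all'] (min_width=12, slack=0)
Line 3: ['code', 'give'] (min_width=9, slack=3)
Line 4: ['data', 'pencil'] (min_width=11, slack=1)
Line 5: ['version', 'for'] (min_width=11, slack=1)
Line 6: ['spoon'] (min_width=5, slack=7)
Line 7: ['network', 'why'] (min_width=11, slack=1)
Line 8: ['brown'] (min_width=5, slack=7)

Answer: spoon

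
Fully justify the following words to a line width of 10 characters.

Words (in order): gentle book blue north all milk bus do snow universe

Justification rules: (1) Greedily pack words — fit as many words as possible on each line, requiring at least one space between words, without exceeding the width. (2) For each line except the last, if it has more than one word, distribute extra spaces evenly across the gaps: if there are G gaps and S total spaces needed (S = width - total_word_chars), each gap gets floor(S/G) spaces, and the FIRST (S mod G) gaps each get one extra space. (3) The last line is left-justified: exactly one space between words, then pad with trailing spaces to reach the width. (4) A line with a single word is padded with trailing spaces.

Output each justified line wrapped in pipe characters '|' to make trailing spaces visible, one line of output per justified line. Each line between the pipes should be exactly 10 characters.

Answer: |gentle    |
|book  blue|
|north  all|
|milk   bus|
|do    snow|
|universe  |

Derivation:
Line 1: ['gentle'] (min_width=6, slack=4)
Line 2: ['book', 'blue'] (min_width=9, slack=1)
Line 3: ['north', 'all'] (min_width=9, slack=1)
Line 4: ['milk', 'bus'] (min_width=8, slack=2)
Line 5: ['do', 'snow'] (min_width=7, slack=3)
Line 6: ['universe'] (min_width=8, slack=2)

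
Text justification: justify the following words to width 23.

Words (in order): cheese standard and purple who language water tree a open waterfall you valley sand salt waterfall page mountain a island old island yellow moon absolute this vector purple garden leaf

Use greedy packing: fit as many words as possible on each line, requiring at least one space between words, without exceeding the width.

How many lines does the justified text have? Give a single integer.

Answer: 9

Derivation:
Line 1: ['cheese', 'standard', 'and'] (min_width=19, slack=4)
Line 2: ['purple', 'who', 'language'] (min_width=19, slack=4)
Line 3: ['water', 'tree', 'a', 'open'] (min_width=17, slack=6)
Line 4: ['waterfall', 'you', 'valley'] (min_width=20, slack=3)
Line 5: ['sand', 'salt', 'waterfall'] (min_width=19, slack=4)
Line 6: ['page', 'mountain', 'a', 'island'] (min_width=22, slack=1)
Line 7: ['old', 'island', 'yellow', 'moon'] (min_width=22, slack=1)
Line 8: ['absolute', 'this', 'vector'] (min_width=20, slack=3)
Line 9: ['purple', 'garden', 'leaf'] (min_width=18, slack=5)
Total lines: 9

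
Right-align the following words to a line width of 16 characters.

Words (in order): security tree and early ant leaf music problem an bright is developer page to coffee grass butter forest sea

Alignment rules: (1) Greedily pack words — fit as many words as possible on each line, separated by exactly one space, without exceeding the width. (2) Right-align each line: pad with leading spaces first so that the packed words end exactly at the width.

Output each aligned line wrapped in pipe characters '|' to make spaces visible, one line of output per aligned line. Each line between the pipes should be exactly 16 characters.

Line 1: ['security', 'tree'] (min_width=13, slack=3)
Line 2: ['and', 'early', 'ant'] (min_width=13, slack=3)
Line 3: ['leaf', 'music'] (min_width=10, slack=6)
Line 4: ['problem', 'an'] (min_width=10, slack=6)
Line 5: ['bright', 'is'] (min_width=9, slack=7)
Line 6: ['developer', 'page'] (min_width=14, slack=2)
Line 7: ['to', 'coffee', 'grass'] (min_width=15, slack=1)
Line 8: ['butter', 'forest'] (min_width=13, slack=3)
Line 9: ['sea'] (min_width=3, slack=13)

Answer: |   security tree|
|   and early ant|
|      leaf music|
|      problem an|
|       bright is|
|  developer page|
| to coffee grass|
|   butter forest|
|             sea|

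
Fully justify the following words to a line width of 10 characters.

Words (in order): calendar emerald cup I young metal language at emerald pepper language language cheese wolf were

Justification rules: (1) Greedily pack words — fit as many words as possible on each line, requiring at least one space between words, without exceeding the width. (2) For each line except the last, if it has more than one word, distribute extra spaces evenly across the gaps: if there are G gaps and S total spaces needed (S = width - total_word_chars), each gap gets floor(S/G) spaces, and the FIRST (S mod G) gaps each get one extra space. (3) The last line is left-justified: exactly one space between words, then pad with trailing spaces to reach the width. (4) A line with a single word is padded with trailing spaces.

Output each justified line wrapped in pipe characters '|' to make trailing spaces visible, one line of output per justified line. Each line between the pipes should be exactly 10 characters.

Answer: |calendar  |
|emerald   |
|cup      I|
|young     |
|metal     |
|language  |
|at emerald|
|pepper    |
|language  |
|language  |
|cheese    |
|wolf were |

Derivation:
Line 1: ['calendar'] (min_width=8, slack=2)
Line 2: ['emerald'] (min_width=7, slack=3)
Line 3: ['cup', 'I'] (min_width=5, slack=5)
Line 4: ['young'] (min_width=5, slack=5)
Line 5: ['metal'] (min_width=5, slack=5)
Line 6: ['language'] (min_width=8, slack=2)
Line 7: ['at', 'emerald'] (min_width=10, slack=0)
Line 8: ['pepper'] (min_width=6, slack=4)
Line 9: ['language'] (min_width=8, slack=2)
Line 10: ['language'] (min_width=8, slack=2)
Line 11: ['cheese'] (min_width=6, slack=4)
Line 12: ['wolf', 'were'] (min_width=9, slack=1)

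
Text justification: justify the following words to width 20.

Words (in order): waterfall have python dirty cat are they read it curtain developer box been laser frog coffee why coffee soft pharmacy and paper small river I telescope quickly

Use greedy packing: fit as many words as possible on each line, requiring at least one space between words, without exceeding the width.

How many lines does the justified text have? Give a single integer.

Answer: 9

Derivation:
Line 1: ['waterfall', 'have'] (min_width=14, slack=6)
Line 2: ['python', 'dirty', 'cat', 'are'] (min_width=20, slack=0)
Line 3: ['they', 'read', 'it', 'curtain'] (min_width=20, slack=0)
Line 4: ['developer', 'box', 'been'] (min_width=18, slack=2)
Line 5: ['laser', 'frog', 'coffee'] (min_width=17, slack=3)
Line 6: ['why', 'coffee', 'soft'] (min_width=15, slack=5)
Line 7: ['pharmacy', 'and', 'paper'] (min_width=18, slack=2)
Line 8: ['small', 'river', 'I'] (min_width=13, slack=7)
Line 9: ['telescope', 'quickly'] (min_width=17, slack=3)
Total lines: 9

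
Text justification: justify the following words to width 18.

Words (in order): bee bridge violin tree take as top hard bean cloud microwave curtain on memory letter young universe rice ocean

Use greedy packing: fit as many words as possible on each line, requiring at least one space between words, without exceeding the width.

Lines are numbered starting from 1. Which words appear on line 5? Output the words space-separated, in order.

Line 1: ['bee', 'bridge', 'violin'] (min_width=17, slack=1)
Line 2: ['tree', 'take', 'as', 'top'] (min_width=16, slack=2)
Line 3: ['hard', 'bean', 'cloud'] (min_width=15, slack=3)
Line 4: ['microwave', 'curtain'] (min_width=17, slack=1)
Line 5: ['on', 'memory', 'letter'] (min_width=16, slack=2)
Line 6: ['young', 'universe'] (min_width=14, slack=4)
Line 7: ['rice', 'ocean'] (min_width=10, slack=8)

Answer: on memory letter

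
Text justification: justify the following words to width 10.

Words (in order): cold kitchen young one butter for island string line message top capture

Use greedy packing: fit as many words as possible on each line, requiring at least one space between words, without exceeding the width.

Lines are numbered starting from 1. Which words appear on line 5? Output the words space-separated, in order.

Line 1: ['cold'] (min_width=4, slack=6)
Line 2: ['kitchen'] (min_width=7, slack=3)
Line 3: ['young', 'one'] (min_width=9, slack=1)
Line 4: ['butter', 'for'] (min_width=10, slack=0)
Line 5: ['island'] (min_width=6, slack=4)
Line 6: ['string'] (min_width=6, slack=4)
Line 7: ['line'] (min_width=4, slack=6)
Line 8: ['message'] (min_width=7, slack=3)
Line 9: ['top'] (min_width=3, slack=7)
Line 10: ['capture'] (min_width=7, slack=3)

Answer: island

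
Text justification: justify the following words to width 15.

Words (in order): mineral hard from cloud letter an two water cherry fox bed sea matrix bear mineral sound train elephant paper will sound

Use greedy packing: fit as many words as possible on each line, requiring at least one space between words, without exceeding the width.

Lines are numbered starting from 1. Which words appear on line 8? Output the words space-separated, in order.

Line 1: ['mineral', 'hard'] (min_width=12, slack=3)
Line 2: ['from', 'cloud'] (min_width=10, slack=5)
Line 3: ['letter', 'an', 'two'] (min_width=13, slack=2)
Line 4: ['water', 'cherry'] (min_width=12, slack=3)
Line 5: ['fox', 'bed', 'sea'] (min_width=11, slack=4)
Line 6: ['matrix', 'bear'] (min_width=11, slack=4)
Line 7: ['mineral', 'sound'] (min_width=13, slack=2)
Line 8: ['train', 'elephant'] (min_width=14, slack=1)
Line 9: ['paper', 'will'] (min_width=10, slack=5)
Line 10: ['sound'] (min_width=5, slack=10)

Answer: train elephant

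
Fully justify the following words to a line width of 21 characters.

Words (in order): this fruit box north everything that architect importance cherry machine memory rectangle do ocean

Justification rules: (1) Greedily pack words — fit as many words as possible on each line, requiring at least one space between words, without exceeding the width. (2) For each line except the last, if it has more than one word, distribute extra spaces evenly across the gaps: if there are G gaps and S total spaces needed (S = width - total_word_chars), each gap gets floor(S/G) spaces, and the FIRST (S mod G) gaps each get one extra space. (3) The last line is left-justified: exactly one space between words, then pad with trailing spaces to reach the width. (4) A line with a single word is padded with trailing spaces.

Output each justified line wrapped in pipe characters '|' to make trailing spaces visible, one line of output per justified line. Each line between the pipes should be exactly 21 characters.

Line 1: ['this', 'fruit', 'box', 'north'] (min_width=20, slack=1)
Line 2: ['everything', 'that'] (min_width=15, slack=6)
Line 3: ['architect', 'importance'] (min_width=20, slack=1)
Line 4: ['cherry', 'machine', 'memory'] (min_width=21, slack=0)
Line 5: ['rectangle', 'do', 'ocean'] (min_width=18, slack=3)

Answer: |this  fruit box north|
|everything       that|
|architect  importance|
|cherry machine memory|
|rectangle do ocean   |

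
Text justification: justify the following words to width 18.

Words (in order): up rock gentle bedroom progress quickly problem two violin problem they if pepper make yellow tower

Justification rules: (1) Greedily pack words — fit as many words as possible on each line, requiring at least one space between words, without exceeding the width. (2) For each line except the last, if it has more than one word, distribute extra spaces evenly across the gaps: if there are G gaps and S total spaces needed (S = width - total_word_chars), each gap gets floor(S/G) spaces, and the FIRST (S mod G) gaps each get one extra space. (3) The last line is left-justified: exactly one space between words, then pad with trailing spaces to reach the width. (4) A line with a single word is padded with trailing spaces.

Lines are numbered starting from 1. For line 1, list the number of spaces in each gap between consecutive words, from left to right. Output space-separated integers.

Answer: 3 3

Derivation:
Line 1: ['up', 'rock', 'gentle'] (min_width=14, slack=4)
Line 2: ['bedroom', 'progress'] (min_width=16, slack=2)
Line 3: ['quickly', 'problem'] (min_width=15, slack=3)
Line 4: ['two', 'violin', 'problem'] (min_width=18, slack=0)
Line 5: ['they', 'if', 'pepper'] (min_width=14, slack=4)
Line 6: ['make', 'yellow', 'tower'] (min_width=17, slack=1)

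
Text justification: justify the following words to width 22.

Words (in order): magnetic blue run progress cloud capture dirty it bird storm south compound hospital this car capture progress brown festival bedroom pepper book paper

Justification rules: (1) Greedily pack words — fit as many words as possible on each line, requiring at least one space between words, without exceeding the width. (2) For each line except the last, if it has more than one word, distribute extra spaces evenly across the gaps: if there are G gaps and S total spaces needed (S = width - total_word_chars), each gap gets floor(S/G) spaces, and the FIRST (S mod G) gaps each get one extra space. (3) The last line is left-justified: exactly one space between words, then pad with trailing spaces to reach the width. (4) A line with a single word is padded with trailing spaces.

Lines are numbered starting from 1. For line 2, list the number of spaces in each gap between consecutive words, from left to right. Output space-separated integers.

Line 1: ['magnetic', 'blue', 'run'] (min_width=17, slack=5)
Line 2: ['progress', 'cloud', 'capture'] (min_width=22, slack=0)
Line 3: ['dirty', 'it', 'bird', 'storm'] (min_width=19, slack=3)
Line 4: ['south', 'compound'] (min_width=14, slack=8)
Line 5: ['hospital', 'this', 'car'] (min_width=17, slack=5)
Line 6: ['capture', 'progress', 'brown'] (min_width=22, slack=0)
Line 7: ['festival', 'bedroom'] (min_width=16, slack=6)
Line 8: ['pepper', 'book', 'paper'] (min_width=17, slack=5)

Answer: 1 1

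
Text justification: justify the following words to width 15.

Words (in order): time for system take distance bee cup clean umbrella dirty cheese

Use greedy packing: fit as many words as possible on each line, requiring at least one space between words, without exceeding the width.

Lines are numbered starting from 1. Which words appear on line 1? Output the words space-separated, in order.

Answer: time for system

Derivation:
Line 1: ['time', 'for', 'system'] (min_width=15, slack=0)
Line 2: ['take', 'distance'] (min_width=13, slack=2)
Line 3: ['bee', 'cup', 'clean'] (min_width=13, slack=2)
Line 4: ['umbrella', 'dirty'] (min_width=14, slack=1)
Line 5: ['cheese'] (min_width=6, slack=9)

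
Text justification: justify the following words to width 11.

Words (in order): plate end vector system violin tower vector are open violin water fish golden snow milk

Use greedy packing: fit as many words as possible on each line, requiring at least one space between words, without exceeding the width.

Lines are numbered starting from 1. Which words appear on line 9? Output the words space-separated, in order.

Answer: golden snow

Derivation:
Line 1: ['plate', 'end'] (min_width=9, slack=2)
Line 2: ['vector'] (min_width=6, slack=5)
Line 3: ['system'] (min_width=6, slack=5)
Line 4: ['violin'] (min_width=6, slack=5)
Line 5: ['tower'] (min_width=5, slack=6)
Line 6: ['vector', 'are'] (min_width=10, slack=1)
Line 7: ['open', 'violin'] (min_width=11, slack=0)
Line 8: ['water', 'fish'] (min_width=10, slack=1)
Line 9: ['golden', 'snow'] (min_width=11, slack=0)
Line 10: ['milk'] (min_width=4, slack=7)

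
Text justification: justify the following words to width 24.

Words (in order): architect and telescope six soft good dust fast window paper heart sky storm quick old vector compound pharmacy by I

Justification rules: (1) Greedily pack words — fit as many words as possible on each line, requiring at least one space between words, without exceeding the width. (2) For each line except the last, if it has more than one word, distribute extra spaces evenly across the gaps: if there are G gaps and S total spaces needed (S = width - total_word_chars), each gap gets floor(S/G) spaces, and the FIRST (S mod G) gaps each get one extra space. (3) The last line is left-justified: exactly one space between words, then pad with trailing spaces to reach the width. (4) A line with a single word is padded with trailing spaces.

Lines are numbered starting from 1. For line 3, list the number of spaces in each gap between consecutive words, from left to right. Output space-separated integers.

Line 1: ['architect', 'and', 'telescope'] (min_width=23, slack=1)
Line 2: ['six', 'soft', 'good', 'dust', 'fast'] (min_width=23, slack=1)
Line 3: ['window', 'paper', 'heart', 'sky'] (min_width=22, slack=2)
Line 4: ['storm', 'quick', 'old', 'vector'] (min_width=22, slack=2)
Line 5: ['compound', 'pharmacy', 'by', 'I'] (min_width=22, slack=2)

Answer: 2 2 1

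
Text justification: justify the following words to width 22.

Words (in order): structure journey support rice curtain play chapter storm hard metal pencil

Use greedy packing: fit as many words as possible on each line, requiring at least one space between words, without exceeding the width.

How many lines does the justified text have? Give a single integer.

Answer: 4

Derivation:
Line 1: ['structure', 'journey'] (min_width=17, slack=5)
Line 2: ['support', 'rice', 'curtain'] (min_width=20, slack=2)
Line 3: ['play', 'chapter', 'storm'] (min_width=18, slack=4)
Line 4: ['hard', 'metal', 'pencil'] (min_width=17, slack=5)
Total lines: 4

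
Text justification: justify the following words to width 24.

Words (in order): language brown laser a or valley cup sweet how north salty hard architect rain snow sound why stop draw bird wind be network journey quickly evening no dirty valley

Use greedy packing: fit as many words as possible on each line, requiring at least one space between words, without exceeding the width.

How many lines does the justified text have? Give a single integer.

Answer: 8

Derivation:
Line 1: ['language', 'brown', 'laser', 'a'] (min_width=22, slack=2)
Line 2: ['or', 'valley', 'cup', 'sweet', 'how'] (min_width=23, slack=1)
Line 3: ['north', 'salty', 'hard'] (min_width=16, slack=8)
Line 4: ['architect', 'rain', 'snow'] (min_width=19, slack=5)
Line 5: ['sound', 'why', 'stop', 'draw', 'bird'] (min_width=24, slack=0)
Line 6: ['wind', 'be', 'network', 'journey'] (min_width=23, slack=1)
Line 7: ['quickly', 'evening', 'no', 'dirty'] (min_width=24, slack=0)
Line 8: ['valley'] (min_width=6, slack=18)
Total lines: 8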